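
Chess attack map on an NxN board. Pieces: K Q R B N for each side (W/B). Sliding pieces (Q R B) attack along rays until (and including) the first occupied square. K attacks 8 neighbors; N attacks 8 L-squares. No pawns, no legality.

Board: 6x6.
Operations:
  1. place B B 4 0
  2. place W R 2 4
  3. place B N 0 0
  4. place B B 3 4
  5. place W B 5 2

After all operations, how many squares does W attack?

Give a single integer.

Answer: 11

Derivation:
Op 1: place BB@(4,0)
Op 2: place WR@(2,4)
Op 3: place BN@(0,0)
Op 4: place BB@(3,4)
Op 5: place WB@(5,2)
Per-piece attacks for W:
  WR@(2,4): attacks (2,5) (2,3) (2,2) (2,1) (2,0) (3,4) (1,4) (0,4) [ray(1,0) blocked at (3,4)]
  WB@(5,2): attacks (4,3) (3,4) (4,1) (3,0) [ray(-1,1) blocked at (3,4)]
Union (11 distinct): (0,4) (1,4) (2,0) (2,1) (2,2) (2,3) (2,5) (3,0) (3,4) (4,1) (4,3)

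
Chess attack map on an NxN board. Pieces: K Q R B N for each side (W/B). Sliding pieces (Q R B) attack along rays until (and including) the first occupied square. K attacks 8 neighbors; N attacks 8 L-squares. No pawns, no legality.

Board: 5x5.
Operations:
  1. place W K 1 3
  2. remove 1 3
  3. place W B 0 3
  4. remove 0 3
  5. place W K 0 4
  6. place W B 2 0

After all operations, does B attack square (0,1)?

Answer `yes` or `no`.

Op 1: place WK@(1,3)
Op 2: remove (1,3)
Op 3: place WB@(0,3)
Op 4: remove (0,3)
Op 5: place WK@(0,4)
Op 6: place WB@(2,0)
Per-piece attacks for B:
B attacks (0,1): no

Answer: no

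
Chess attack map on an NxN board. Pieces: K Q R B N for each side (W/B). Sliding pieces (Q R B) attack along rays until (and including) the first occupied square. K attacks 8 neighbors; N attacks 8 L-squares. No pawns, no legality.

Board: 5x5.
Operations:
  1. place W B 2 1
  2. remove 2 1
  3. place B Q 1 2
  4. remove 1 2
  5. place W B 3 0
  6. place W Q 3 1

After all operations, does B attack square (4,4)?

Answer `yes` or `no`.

Answer: no

Derivation:
Op 1: place WB@(2,1)
Op 2: remove (2,1)
Op 3: place BQ@(1,2)
Op 4: remove (1,2)
Op 5: place WB@(3,0)
Op 6: place WQ@(3,1)
Per-piece attacks for B:
B attacks (4,4): no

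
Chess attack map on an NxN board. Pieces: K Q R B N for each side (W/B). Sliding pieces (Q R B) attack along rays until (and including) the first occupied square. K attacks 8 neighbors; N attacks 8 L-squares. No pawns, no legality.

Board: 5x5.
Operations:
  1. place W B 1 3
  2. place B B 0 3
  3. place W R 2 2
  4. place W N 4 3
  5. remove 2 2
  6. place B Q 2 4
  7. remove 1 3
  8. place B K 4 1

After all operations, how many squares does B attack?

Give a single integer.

Answer: 17

Derivation:
Op 1: place WB@(1,3)
Op 2: place BB@(0,3)
Op 3: place WR@(2,2)
Op 4: place WN@(4,3)
Op 5: remove (2,2)
Op 6: place BQ@(2,4)
Op 7: remove (1,3)
Op 8: place BK@(4,1)
Per-piece attacks for B:
  BB@(0,3): attacks (1,4) (1,2) (2,1) (3,0)
  BQ@(2,4): attacks (2,3) (2,2) (2,1) (2,0) (3,4) (4,4) (1,4) (0,4) (3,3) (4,2) (1,3) (0,2)
  BK@(4,1): attacks (4,2) (4,0) (3,1) (3,2) (3,0)
Union (17 distinct): (0,2) (0,4) (1,2) (1,3) (1,4) (2,0) (2,1) (2,2) (2,3) (3,0) (3,1) (3,2) (3,3) (3,4) (4,0) (4,2) (4,4)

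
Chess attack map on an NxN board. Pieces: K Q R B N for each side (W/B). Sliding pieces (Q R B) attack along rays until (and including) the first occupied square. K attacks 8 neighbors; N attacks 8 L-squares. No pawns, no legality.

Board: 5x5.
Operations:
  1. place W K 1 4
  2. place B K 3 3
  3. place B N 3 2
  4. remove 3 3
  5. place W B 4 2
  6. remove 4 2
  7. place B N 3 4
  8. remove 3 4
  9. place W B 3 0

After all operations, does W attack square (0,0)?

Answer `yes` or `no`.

Op 1: place WK@(1,4)
Op 2: place BK@(3,3)
Op 3: place BN@(3,2)
Op 4: remove (3,3)
Op 5: place WB@(4,2)
Op 6: remove (4,2)
Op 7: place BN@(3,4)
Op 8: remove (3,4)
Op 9: place WB@(3,0)
Per-piece attacks for W:
  WK@(1,4): attacks (1,3) (2,4) (0,4) (2,3) (0,3)
  WB@(3,0): attacks (4,1) (2,1) (1,2) (0,3)
W attacks (0,0): no

Answer: no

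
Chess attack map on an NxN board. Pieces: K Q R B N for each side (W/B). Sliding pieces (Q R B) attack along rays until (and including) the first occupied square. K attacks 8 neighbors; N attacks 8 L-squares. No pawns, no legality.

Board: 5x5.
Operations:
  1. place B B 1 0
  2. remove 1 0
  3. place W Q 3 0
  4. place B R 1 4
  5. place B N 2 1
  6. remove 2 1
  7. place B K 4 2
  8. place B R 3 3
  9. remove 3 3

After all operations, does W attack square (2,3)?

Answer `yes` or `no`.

Answer: no

Derivation:
Op 1: place BB@(1,0)
Op 2: remove (1,0)
Op 3: place WQ@(3,0)
Op 4: place BR@(1,4)
Op 5: place BN@(2,1)
Op 6: remove (2,1)
Op 7: place BK@(4,2)
Op 8: place BR@(3,3)
Op 9: remove (3,3)
Per-piece attacks for W:
  WQ@(3,0): attacks (3,1) (3,2) (3,3) (3,4) (4,0) (2,0) (1,0) (0,0) (4,1) (2,1) (1,2) (0,3)
W attacks (2,3): no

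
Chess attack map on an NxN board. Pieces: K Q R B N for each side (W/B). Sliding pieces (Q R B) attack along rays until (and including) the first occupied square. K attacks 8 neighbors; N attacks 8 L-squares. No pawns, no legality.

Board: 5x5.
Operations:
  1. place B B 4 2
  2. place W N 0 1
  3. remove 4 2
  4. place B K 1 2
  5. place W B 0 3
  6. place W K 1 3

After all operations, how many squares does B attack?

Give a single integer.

Op 1: place BB@(4,2)
Op 2: place WN@(0,1)
Op 3: remove (4,2)
Op 4: place BK@(1,2)
Op 5: place WB@(0,3)
Op 6: place WK@(1,3)
Per-piece attacks for B:
  BK@(1,2): attacks (1,3) (1,1) (2,2) (0,2) (2,3) (2,1) (0,3) (0,1)
Union (8 distinct): (0,1) (0,2) (0,3) (1,1) (1,3) (2,1) (2,2) (2,3)

Answer: 8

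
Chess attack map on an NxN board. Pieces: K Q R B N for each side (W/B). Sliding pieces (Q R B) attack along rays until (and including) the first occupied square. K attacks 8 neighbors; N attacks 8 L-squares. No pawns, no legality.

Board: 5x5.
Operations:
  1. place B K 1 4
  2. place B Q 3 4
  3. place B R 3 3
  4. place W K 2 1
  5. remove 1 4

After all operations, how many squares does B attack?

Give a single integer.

Answer: 15

Derivation:
Op 1: place BK@(1,4)
Op 2: place BQ@(3,4)
Op 3: place BR@(3,3)
Op 4: place WK@(2,1)
Op 5: remove (1,4)
Per-piece attacks for B:
  BR@(3,3): attacks (3,4) (3,2) (3,1) (3,0) (4,3) (2,3) (1,3) (0,3) [ray(0,1) blocked at (3,4)]
  BQ@(3,4): attacks (3,3) (4,4) (2,4) (1,4) (0,4) (4,3) (2,3) (1,2) (0,1) [ray(0,-1) blocked at (3,3)]
Union (15 distinct): (0,1) (0,3) (0,4) (1,2) (1,3) (1,4) (2,3) (2,4) (3,0) (3,1) (3,2) (3,3) (3,4) (4,3) (4,4)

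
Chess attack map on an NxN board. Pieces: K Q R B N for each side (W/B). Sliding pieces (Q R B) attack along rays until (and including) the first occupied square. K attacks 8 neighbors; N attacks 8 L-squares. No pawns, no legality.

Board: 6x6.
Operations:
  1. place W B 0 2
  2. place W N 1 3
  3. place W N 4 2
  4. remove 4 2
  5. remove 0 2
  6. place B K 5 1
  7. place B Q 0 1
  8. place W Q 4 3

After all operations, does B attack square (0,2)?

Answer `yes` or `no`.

Answer: yes

Derivation:
Op 1: place WB@(0,2)
Op 2: place WN@(1,3)
Op 3: place WN@(4,2)
Op 4: remove (4,2)
Op 5: remove (0,2)
Op 6: place BK@(5,1)
Op 7: place BQ@(0,1)
Op 8: place WQ@(4,3)
Per-piece attacks for B:
  BQ@(0,1): attacks (0,2) (0,3) (0,4) (0,5) (0,0) (1,1) (2,1) (3,1) (4,1) (5,1) (1,2) (2,3) (3,4) (4,5) (1,0) [ray(1,0) blocked at (5,1)]
  BK@(5,1): attacks (5,2) (5,0) (4,1) (4,2) (4,0)
B attacks (0,2): yes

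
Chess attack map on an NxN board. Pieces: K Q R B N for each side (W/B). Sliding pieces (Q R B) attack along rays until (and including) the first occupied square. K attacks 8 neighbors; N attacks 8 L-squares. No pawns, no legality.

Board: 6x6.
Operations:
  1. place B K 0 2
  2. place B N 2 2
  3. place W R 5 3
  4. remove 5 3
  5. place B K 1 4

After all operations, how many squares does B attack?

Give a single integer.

Op 1: place BK@(0,2)
Op 2: place BN@(2,2)
Op 3: place WR@(5,3)
Op 4: remove (5,3)
Op 5: place BK@(1,4)
Per-piece attacks for B:
  BK@(0,2): attacks (0,3) (0,1) (1,2) (1,3) (1,1)
  BK@(1,4): attacks (1,5) (1,3) (2,4) (0,4) (2,5) (2,3) (0,5) (0,3)
  BN@(2,2): attacks (3,4) (4,3) (1,4) (0,3) (3,0) (4,1) (1,0) (0,1)
Union (17 distinct): (0,1) (0,3) (0,4) (0,5) (1,0) (1,1) (1,2) (1,3) (1,4) (1,5) (2,3) (2,4) (2,5) (3,0) (3,4) (4,1) (4,3)

Answer: 17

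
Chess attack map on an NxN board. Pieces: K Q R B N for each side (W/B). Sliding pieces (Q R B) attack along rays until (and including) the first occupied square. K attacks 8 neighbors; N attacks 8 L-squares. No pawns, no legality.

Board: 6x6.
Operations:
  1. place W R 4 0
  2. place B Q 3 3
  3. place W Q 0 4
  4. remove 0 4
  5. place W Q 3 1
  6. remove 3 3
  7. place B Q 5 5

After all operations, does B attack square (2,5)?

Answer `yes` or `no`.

Answer: yes

Derivation:
Op 1: place WR@(4,0)
Op 2: place BQ@(3,3)
Op 3: place WQ@(0,4)
Op 4: remove (0,4)
Op 5: place WQ@(3,1)
Op 6: remove (3,3)
Op 7: place BQ@(5,5)
Per-piece attacks for B:
  BQ@(5,5): attacks (5,4) (5,3) (5,2) (5,1) (5,0) (4,5) (3,5) (2,5) (1,5) (0,5) (4,4) (3,3) (2,2) (1,1) (0,0)
B attacks (2,5): yes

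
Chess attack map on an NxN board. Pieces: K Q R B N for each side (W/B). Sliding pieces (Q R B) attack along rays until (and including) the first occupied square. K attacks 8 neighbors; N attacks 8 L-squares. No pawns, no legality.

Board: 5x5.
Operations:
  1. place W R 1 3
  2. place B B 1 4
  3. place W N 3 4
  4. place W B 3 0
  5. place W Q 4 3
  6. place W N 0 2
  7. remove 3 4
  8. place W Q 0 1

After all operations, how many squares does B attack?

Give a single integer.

Op 1: place WR@(1,3)
Op 2: place BB@(1,4)
Op 3: place WN@(3,4)
Op 4: place WB@(3,0)
Op 5: place WQ@(4,3)
Op 6: place WN@(0,2)
Op 7: remove (3,4)
Op 8: place WQ@(0,1)
Per-piece attacks for B:
  BB@(1,4): attacks (2,3) (3,2) (4,1) (0,3)
Union (4 distinct): (0,3) (2,3) (3,2) (4,1)

Answer: 4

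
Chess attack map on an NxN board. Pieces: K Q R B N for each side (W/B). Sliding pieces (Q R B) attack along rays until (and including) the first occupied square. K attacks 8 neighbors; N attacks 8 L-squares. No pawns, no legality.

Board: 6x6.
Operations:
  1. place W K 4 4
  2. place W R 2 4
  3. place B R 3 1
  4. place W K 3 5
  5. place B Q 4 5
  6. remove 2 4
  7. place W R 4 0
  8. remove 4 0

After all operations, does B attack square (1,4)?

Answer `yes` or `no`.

Answer: no

Derivation:
Op 1: place WK@(4,4)
Op 2: place WR@(2,4)
Op 3: place BR@(3,1)
Op 4: place WK@(3,5)
Op 5: place BQ@(4,5)
Op 6: remove (2,4)
Op 7: place WR@(4,0)
Op 8: remove (4,0)
Per-piece attacks for B:
  BR@(3,1): attacks (3,2) (3,3) (3,4) (3,5) (3,0) (4,1) (5,1) (2,1) (1,1) (0,1) [ray(0,1) blocked at (3,5)]
  BQ@(4,5): attacks (4,4) (5,5) (3,5) (5,4) (3,4) (2,3) (1,2) (0,1) [ray(0,-1) blocked at (4,4); ray(-1,0) blocked at (3,5)]
B attacks (1,4): no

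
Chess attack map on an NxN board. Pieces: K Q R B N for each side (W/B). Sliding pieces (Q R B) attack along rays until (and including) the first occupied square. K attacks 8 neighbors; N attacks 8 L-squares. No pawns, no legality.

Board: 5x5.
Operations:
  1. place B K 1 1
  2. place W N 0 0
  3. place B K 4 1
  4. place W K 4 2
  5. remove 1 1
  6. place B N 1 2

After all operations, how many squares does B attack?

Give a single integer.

Op 1: place BK@(1,1)
Op 2: place WN@(0,0)
Op 3: place BK@(4,1)
Op 4: place WK@(4,2)
Op 5: remove (1,1)
Op 6: place BN@(1,2)
Per-piece attacks for B:
  BN@(1,2): attacks (2,4) (3,3) (0,4) (2,0) (3,1) (0,0)
  BK@(4,1): attacks (4,2) (4,0) (3,1) (3,2) (3,0)
Union (10 distinct): (0,0) (0,4) (2,0) (2,4) (3,0) (3,1) (3,2) (3,3) (4,0) (4,2)

Answer: 10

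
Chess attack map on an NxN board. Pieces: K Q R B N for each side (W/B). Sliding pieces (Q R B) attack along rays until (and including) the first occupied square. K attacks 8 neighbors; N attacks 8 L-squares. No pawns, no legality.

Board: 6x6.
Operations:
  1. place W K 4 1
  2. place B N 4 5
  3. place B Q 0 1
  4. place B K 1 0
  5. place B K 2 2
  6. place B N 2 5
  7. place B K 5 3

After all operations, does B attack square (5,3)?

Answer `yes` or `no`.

Answer: yes

Derivation:
Op 1: place WK@(4,1)
Op 2: place BN@(4,5)
Op 3: place BQ@(0,1)
Op 4: place BK@(1,0)
Op 5: place BK@(2,2)
Op 6: place BN@(2,5)
Op 7: place BK@(5,3)
Per-piece attacks for B:
  BQ@(0,1): attacks (0,2) (0,3) (0,4) (0,5) (0,0) (1,1) (2,1) (3,1) (4,1) (1,2) (2,3) (3,4) (4,5) (1,0) [ray(1,0) blocked at (4,1); ray(1,1) blocked at (4,5); ray(1,-1) blocked at (1,0)]
  BK@(1,0): attacks (1,1) (2,0) (0,0) (2,1) (0,1)
  BK@(2,2): attacks (2,3) (2,1) (3,2) (1,2) (3,3) (3,1) (1,3) (1,1)
  BN@(2,5): attacks (3,3) (4,4) (1,3) (0,4)
  BN@(4,5): attacks (5,3) (3,3) (2,4)
  BK@(5,3): attacks (5,4) (5,2) (4,3) (4,4) (4,2)
B attacks (5,3): yes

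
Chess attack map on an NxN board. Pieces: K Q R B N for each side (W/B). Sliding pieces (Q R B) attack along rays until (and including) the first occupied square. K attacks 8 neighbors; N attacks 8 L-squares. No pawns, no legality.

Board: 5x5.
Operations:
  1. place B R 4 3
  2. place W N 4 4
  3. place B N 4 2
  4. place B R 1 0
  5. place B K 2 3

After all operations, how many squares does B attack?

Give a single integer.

Answer: 17

Derivation:
Op 1: place BR@(4,3)
Op 2: place WN@(4,4)
Op 3: place BN@(4,2)
Op 4: place BR@(1,0)
Op 5: place BK@(2,3)
Per-piece attacks for B:
  BR@(1,0): attacks (1,1) (1,2) (1,3) (1,4) (2,0) (3,0) (4,0) (0,0)
  BK@(2,3): attacks (2,4) (2,2) (3,3) (1,3) (3,4) (3,2) (1,4) (1,2)
  BN@(4,2): attacks (3,4) (2,3) (3,0) (2,1)
  BR@(4,3): attacks (4,4) (4,2) (3,3) (2,3) [ray(0,1) blocked at (4,4); ray(0,-1) blocked at (4,2); ray(-1,0) blocked at (2,3)]
Union (17 distinct): (0,0) (1,1) (1,2) (1,3) (1,4) (2,0) (2,1) (2,2) (2,3) (2,4) (3,0) (3,2) (3,3) (3,4) (4,0) (4,2) (4,4)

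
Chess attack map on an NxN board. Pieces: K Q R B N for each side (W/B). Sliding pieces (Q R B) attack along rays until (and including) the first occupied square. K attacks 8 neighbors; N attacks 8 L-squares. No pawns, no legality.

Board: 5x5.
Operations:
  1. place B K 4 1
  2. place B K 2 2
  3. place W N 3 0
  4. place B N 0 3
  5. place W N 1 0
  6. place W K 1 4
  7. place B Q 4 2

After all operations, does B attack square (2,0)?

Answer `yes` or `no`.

Answer: yes

Derivation:
Op 1: place BK@(4,1)
Op 2: place BK@(2,2)
Op 3: place WN@(3,0)
Op 4: place BN@(0,3)
Op 5: place WN@(1,0)
Op 6: place WK@(1,4)
Op 7: place BQ@(4,2)
Per-piece attacks for B:
  BN@(0,3): attacks (2,4) (1,1) (2,2)
  BK@(2,2): attacks (2,3) (2,1) (3,2) (1,2) (3,3) (3,1) (1,3) (1,1)
  BK@(4,1): attacks (4,2) (4,0) (3,1) (3,2) (3,0)
  BQ@(4,2): attacks (4,3) (4,4) (4,1) (3,2) (2,2) (3,3) (2,4) (3,1) (2,0) [ray(0,-1) blocked at (4,1); ray(-1,0) blocked at (2,2)]
B attacks (2,0): yes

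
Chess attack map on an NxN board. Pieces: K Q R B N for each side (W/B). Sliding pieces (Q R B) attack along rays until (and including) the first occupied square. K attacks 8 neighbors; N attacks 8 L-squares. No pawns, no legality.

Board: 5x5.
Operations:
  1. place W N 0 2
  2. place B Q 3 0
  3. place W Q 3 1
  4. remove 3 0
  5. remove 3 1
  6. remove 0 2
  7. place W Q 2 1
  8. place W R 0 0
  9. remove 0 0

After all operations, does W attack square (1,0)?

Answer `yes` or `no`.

Answer: yes

Derivation:
Op 1: place WN@(0,2)
Op 2: place BQ@(3,0)
Op 3: place WQ@(3,1)
Op 4: remove (3,0)
Op 5: remove (3,1)
Op 6: remove (0,2)
Op 7: place WQ@(2,1)
Op 8: place WR@(0,0)
Op 9: remove (0,0)
Per-piece attacks for W:
  WQ@(2,1): attacks (2,2) (2,3) (2,4) (2,0) (3,1) (4,1) (1,1) (0,1) (3,2) (4,3) (3,0) (1,2) (0,3) (1,0)
W attacks (1,0): yes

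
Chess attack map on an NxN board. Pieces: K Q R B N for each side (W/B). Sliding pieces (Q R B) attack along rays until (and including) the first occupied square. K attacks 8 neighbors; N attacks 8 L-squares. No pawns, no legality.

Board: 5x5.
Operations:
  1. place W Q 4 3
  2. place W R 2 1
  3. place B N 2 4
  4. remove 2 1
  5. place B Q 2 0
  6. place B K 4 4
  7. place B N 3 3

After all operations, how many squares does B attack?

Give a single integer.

Op 1: place WQ@(4,3)
Op 2: place WR@(2,1)
Op 3: place BN@(2,4)
Op 4: remove (2,1)
Op 5: place BQ@(2,0)
Op 6: place BK@(4,4)
Op 7: place BN@(3,3)
Per-piece attacks for B:
  BQ@(2,0): attacks (2,1) (2,2) (2,3) (2,4) (3,0) (4,0) (1,0) (0,0) (3,1) (4,2) (1,1) (0,2) [ray(0,1) blocked at (2,4)]
  BN@(2,4): attacks (3,2) (4,3) (1,2) (0,3)
  BN@(3,3): attacks (1,4) (4,1) (2,1) (1,2)
  BK@(4,4): attacks (4,3) (3,4) (3,3)
Union (20 distinct): (0,0) (0,2) (0,3) (1,0) (1,1) (1,2) (1,4) (2,1) (2,2) (2,3) (2,4) (3,0) (3,1) (3,2) (3,3) (3,4) (4,0) (4,1) (4,2) (4,3)

Answer: 20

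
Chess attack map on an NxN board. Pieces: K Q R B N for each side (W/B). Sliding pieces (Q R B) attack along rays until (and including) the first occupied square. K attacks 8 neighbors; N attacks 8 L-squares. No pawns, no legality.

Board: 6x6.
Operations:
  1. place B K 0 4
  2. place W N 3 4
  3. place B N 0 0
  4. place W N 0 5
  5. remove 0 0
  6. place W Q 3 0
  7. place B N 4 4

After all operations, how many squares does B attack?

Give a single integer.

Op 1: place BK@(0,4)
Op 2: place WN@(3,4)
Op 3: place BN@(0,0)
Op 4: place WN@(0,5)
Op 5: remove (0,0)
Op 6: place WQ@(3,0)
Op 7: place BN@(4,4)
Per-piece attacks for B:
  BK@(0,4): attacks (0,5) (0,3) (1,4) (1,5) (1,3)
  BN@(4,4): attacks (2,5) (5,2) (3,2) (2,3)
Union (9 distinct): (0,3) (0,5) (1,3) (1,4) (1,5) (2,3) (2,5) (3,2) (5,2)

Answer: 9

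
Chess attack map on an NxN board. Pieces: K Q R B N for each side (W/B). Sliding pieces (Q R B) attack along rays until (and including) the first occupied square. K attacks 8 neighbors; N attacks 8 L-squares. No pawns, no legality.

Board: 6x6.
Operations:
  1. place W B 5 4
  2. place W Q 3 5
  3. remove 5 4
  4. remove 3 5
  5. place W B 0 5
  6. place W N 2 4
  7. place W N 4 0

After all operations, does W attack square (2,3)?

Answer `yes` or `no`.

Answer: yes

Derivation:
Op 1: place WB@(5,4)
Op 2: place WQ@(3,5)
Op 3: remove (5,4)
Op 4: remove (3,5)
Op 5: place WB@(0,5)
Op 6: place WN@(2,4)
Op 7: place WN@(4,0)
Per-piece attacks for W:
  WB@(0,5): attacks (1,4) (2,3) (3,2) (4,1) (5,0)
  WN@(2,4): attacks (4,5) (0,5) (3,2) (4,3) (1,2) (0,3)
  WN@(4,0): attacks (5,2) (3,2) (2,1)
W attacks (2,3): yes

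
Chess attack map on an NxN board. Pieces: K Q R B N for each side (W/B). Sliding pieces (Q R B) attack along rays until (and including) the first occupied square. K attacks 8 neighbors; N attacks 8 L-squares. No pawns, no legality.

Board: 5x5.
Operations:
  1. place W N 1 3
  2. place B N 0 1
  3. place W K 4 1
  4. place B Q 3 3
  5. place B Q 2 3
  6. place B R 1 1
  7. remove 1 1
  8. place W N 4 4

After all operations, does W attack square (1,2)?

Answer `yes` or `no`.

Op 1: place WN@(1,3)
Op 2: place BN@(0,1)
Op 3: place WK@(4,1)
Op 4: place BQ@(3,3)
Op 5: place BQ@(2,3)
Op 6: place BR@(1,1)
Op 7: remove (1,1)
Op 8: place WN@(4,4)
Per-piece attacks for W:
  WN@(1,3): attacks (3,4) (2,1) (3,2) (0,1)
  WK@(4,1): attacks (4,2) (4,0) (3,1) (3,2) (3,0)
  WN@(4,4): attacks (3,2) (2,3)
W attacks (1,2): no

Answer: no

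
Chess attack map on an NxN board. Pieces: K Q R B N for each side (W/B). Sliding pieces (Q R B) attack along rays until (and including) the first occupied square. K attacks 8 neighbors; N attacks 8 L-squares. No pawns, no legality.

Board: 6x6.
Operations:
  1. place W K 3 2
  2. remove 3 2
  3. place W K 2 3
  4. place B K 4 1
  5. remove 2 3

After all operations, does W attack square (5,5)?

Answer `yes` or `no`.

Op 1: place WK@(3,2)
Op 2: remove (3,2)
Op 3: place WK@(2,3)
Op 4: place BK@(4,1)
Op 5: remove (2,3)
Per-piece attacks for W:
W attacks (5,5): no

Answer: no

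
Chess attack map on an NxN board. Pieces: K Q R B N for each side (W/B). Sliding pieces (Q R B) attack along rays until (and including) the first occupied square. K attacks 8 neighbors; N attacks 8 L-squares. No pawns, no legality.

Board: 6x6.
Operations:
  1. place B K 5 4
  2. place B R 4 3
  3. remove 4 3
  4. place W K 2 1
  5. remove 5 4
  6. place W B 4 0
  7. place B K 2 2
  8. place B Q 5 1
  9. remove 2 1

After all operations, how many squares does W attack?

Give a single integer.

Op 1: place BK@(5,4)
Op 2: place BR@(4,3)
Op 3: remove (4,3)
Op 4: place WK@(2,1)
Op 5: remove (5,4)
Op 6: place WB@(4,0)
Op 7: place BK@(2,2)
Op 8: place BQ@(5,1)
Op 9: remove (2,1)
Per-piece attacks for W:
  WB@(4,0): attacks (5,1) (3,1) (2,2) [ray(1,1) blocked at (5,1); ray(-1,1) blocked at (2,2)]
Union (3 distinct): (2,2) (3,1) (5,1)

Answer: 3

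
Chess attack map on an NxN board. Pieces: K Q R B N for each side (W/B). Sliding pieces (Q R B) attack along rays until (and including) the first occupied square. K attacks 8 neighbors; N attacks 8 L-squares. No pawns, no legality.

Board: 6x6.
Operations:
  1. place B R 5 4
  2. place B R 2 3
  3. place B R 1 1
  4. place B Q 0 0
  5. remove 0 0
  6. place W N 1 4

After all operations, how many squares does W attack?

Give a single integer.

Answer: 4

Derivation:
Op 1: place BR@(5,4)
Op 2: place BR@(2,3)
Op 3: place BR@(1,1)
Op 4: place BQ@(0,0)
Op 5: remove (0,0)
Op 6: place WN@(1,4)
Per-piece attacks for W:
  WN@(1,4): attacks (3,5) (2,2) (3,3) (0,2)
Union (4 distinct): (0,2) (2,2) (3,3) (3,5)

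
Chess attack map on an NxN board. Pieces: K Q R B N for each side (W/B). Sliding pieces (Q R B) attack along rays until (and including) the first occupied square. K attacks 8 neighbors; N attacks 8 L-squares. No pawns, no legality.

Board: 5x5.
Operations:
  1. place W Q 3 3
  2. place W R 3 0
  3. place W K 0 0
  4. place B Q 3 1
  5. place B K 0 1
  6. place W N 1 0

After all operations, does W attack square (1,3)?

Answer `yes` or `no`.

Answer: yes

Derivation:
Op 1: place WQ@(3,3)
Op 2: place WR@(3,0)
Op 3: place WK@(0,0)
Op 4: place BQ@(3,1)
Op 5: place BK@(0,1)
Op 6: place WN@(1,0)
Per-piece attacks for W:
  WK@(0,0): attacks (0,1) (1,0) (1,1)
  WN@(1,0): attacks (2,2) (3,1) (0,2)
  WR@(3,0): attacks (3,1) (4,0) (2,0) (1,0) [ray(0,1) blocked at (3,1); ray(-1,0) blocked at (1,0)]
  WQ@(3,3): attacks (3,4) (3,2) (3,1) (4,3) (2,3) (1,3) (0,3) (4,4) (4,2) (2,4) (2,2) (1,1) (0,0) [ray(0,-1) blocked at (3,1); ray(-1,-1) blocked at (0,0)]
W attacks (1,3): yes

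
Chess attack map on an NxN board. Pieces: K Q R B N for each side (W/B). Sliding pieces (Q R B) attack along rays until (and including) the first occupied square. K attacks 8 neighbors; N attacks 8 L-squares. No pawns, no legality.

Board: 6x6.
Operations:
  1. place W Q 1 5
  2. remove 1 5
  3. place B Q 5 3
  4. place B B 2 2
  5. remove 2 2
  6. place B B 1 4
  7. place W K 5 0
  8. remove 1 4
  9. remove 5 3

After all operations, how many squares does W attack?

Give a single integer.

Op 1: place WQ@(1,5)
Op 2: remove (1,5)
Op 3: place BQ@(5,3)
Op 4: place BB@(2,2)
Op 5: remove (2,2)
Op 6: place BB@(1,4)
Op 7: place WK@(5,0)
Op 8: remove (1,4)
Op 9: remove (5,3)
Per-piece attacks for W:
  WK@(5,0): attacks (5,1) (4,0) (4,1)
Union (3 distinct): (4,0) (4,1) (5,1)

Answer: 3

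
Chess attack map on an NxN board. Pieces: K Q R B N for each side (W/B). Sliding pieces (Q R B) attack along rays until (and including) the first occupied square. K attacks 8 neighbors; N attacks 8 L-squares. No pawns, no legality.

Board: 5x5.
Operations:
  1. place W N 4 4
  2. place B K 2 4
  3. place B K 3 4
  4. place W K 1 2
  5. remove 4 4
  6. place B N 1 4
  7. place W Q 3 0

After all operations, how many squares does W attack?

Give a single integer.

Answer: 18

Derivation:
Op 1: place WN@(4,4)
Op 2: place BK@(2,4)
Op 3: place BK@(3,4)
Op 4: place WK@(1,2)
Op 5: remove (4,4)
Op 6: place BN@(1,4)
Op 7: place WQ@(3,0)
Per-piece attacks for W:
  WK@(1,2): attacks (1,3) (1,1) (2,2) (0,2) (2,3) (2,1) (0,3) (0,1)
  WQ@(3,0): attacks (3,1) (3,2) (3,3) (3,4) (4,0) (2,0) (1,0) (0,0) (4,1) (2,1) (1,2) [ray(0,1) blocked at (3,4); ray(-1,1) blocked at (1,2)]
Union (18 distinct): (0,0) (0,1) (0,2) (0,3) (1,0) (1,1) (1,2) (1,3) (2,0) (2,1) (2,2) (2,3) (3,1) (3,2) (3,3) (3,4) (4,0) (4,1)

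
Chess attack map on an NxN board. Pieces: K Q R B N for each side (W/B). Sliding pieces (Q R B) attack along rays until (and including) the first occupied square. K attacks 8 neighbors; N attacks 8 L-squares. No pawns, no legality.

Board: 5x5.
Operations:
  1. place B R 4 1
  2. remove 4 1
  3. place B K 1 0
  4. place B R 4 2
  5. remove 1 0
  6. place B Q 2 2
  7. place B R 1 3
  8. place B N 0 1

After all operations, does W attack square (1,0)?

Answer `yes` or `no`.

Answer: no

Derivation:
Op 1: place BR@(4,1)
Op 2: remove (4,1)
Op 3: place BK@(1,0)
Op 4: place BR@(4,2)
Op 5: remove (1,0)
Op 6: place BQ@(2,2)
Op 7: place BR@(1,3)
Op 8: place BN@(0,1)
Per-piece attacks for W:
W attacks (1,0): no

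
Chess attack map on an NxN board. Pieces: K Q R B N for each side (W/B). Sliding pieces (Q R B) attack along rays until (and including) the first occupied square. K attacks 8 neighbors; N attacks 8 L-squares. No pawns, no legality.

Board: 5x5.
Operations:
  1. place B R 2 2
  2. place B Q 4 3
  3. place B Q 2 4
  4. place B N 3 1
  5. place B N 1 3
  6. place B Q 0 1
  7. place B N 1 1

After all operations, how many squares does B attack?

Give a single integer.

Answer: 24

Derivation:
Op 1: place BR@(2,2)
Op 2: place BQ@(4,3)
Op 3: place BQ@(2,4)
Op 4: place BN@(3,1)
Op 5: place BN@(1,3)
Op 6: place BQ@(0,1)
Op 7: place BN@(1,1)
Per-piece attacks for B:
  BQ@(0,1): attacks (0,2) (0,3) (0,4) (0,0) (1,1) (1,2) (2,3) (3,4) (1,0) [ray(1,0) blocked at (1,1)]
  BN@(1,1): attacks (2,3) (3,2) (0,3) (3,0)
  BN@(1,3): attacks (3,4) (2,1) (3,2) (0,1)
  BR@(2,2): attacks (2,3) (2,4) (2,1) (2,0) (3,2) (4,2) (1,2) (0,2) [ray(0,1) blocked at (2,4)]
  BQ@(2,4): attacks (2,3) (2,2) (3,4) (4,4) (1,4) (0,4) (3,3) (4,2) (1,3) [ray(0,-1) blocked at (2,2); ray(-1,-1) blocked at (1,3)]
  BN@(3,1): attacks (4,3) (2,3) (1,2) (1,0)
  BQ@(4,3): attacks (4,4) (4,2) (4,1) (4,0) (3,3) (2,3) (1,3) (3,4) (3,2) (2,1) (1,0) [ray(-1,0) blocked at (1,3)]
Union (24 distinct): (0,0) (0,1) (0,2) (0,3) (0,4) (1,0) (1,1) (1,2) (1,3) (1,4) (2,0) (2,1) (2,2) (2,3) (2,4) (3,0) (3,2) (3,3) (3,4) (4,0) (4,1) (4,2) (4,3) (4,4)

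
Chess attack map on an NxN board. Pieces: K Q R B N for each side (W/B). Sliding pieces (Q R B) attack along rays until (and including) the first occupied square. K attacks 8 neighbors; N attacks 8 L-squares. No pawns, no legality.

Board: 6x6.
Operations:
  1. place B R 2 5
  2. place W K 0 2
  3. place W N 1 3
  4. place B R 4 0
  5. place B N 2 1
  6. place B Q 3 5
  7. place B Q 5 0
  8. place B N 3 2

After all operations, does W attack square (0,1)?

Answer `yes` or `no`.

Op 1: place BR@(2,5)
Op 2: place WK@(0,2)
Op 3: place WN@(1,3)
Op 4: place BR@(4,0)
Op 5: place BN@(2,1)
Op 6: place BQ@(3,5)
Op 7: place BQ@(5,0)
Op 8: place BN@(3,2)
Per-piece attacks for W:
  WK@(0,2): attacks (0,3) (0,1) (1,2) (1,3) (1,1)
  WN@(1,3): attacks (2,5) (3,4) (0,5) (2,1) (3,2) (0,1)
W attacks (0,1): yes

Answer: yes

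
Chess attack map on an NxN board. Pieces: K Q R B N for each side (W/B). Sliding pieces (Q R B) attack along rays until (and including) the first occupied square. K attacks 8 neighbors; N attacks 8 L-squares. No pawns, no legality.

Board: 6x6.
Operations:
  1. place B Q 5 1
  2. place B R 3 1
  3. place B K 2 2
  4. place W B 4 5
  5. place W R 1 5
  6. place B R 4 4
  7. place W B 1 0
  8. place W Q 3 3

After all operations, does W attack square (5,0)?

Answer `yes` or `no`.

Answer: no

Derivation:
Op 1: place BQ@(5,1)
Op 2: place BR@(3,1)
Op 3: place BK@(2,2)
Op 4: place WB@(4,5)
Op 5: place WR@(1,5)
Op 6: place BR@(4,4)
Op 7: place WB@(1,0)
Op 8: place WQ@(3,3)
Per-piece attacks for W:
  WB@(1,0): attacks (2,1) (3,2) (4,3) (5,4) (0,1)
  WR@(1,5): attacks (1,4) (1,3) (1,2) (1,1) (1,0) (2,5) (3,5) (4,5) (0,5) [ray(0,-1) blocked at (1,0); ray(1,0) blocked at (4,5)]
  WQ@(3,3): attacks (3,4) (3,5) (3,2) (3,1) (4,3) (5,3) (2,3) (1,3) (0,3) (4,4) (4,2) (5,1) (2,4) (1,5) (2,2) [ray(0,-1) blocked at (3,1); ray(1,1) blocked at (4,4); ray(1,-1) blocked at (5,1); ray(-1,1) blocked at (1,5); ray(-1,-1) blocked at (2,2)]
  WB@(4,5): attacks (5,4) (3,4) (2,3) (1,2) (0,1)
W attacks (5,0): no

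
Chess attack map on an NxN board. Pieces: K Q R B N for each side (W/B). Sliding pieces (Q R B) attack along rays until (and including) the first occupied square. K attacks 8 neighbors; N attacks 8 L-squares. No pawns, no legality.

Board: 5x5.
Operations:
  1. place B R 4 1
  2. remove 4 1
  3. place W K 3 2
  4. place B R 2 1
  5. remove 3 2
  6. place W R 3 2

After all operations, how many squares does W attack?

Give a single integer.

Op 1: place BR@(4,1)
Op 2: remove (4,1)
Op 3: place WK@(3,2)
Op 4: place BR@(2,1)
Op 5: remove (3,2)
Op 6: place WR@(3,2)
Per-piece attacks for W:
  WR@(3,2): attacks (3,3) (3,4) (3,1) (3,0) (4,2) (2,2) (1,2) (0,2)
Union (8 distinct): (0,2) (1,2) (2,2) (3,0) (3,1) (3,3) (3,4) (4,2)

Answer: 8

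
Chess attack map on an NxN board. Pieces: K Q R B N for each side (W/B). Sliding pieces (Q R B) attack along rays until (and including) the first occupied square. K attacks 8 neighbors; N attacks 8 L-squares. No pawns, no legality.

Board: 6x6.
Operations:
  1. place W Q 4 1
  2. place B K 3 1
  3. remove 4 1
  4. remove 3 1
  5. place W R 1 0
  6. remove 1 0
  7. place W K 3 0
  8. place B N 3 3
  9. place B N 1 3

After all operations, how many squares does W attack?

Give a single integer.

Op 1: place WQ@(4,1)
Op 2: place BK@(3,1)
Op 3: remove (4,1)
Op 4: remove (3,1)
Op 5: place WR@(1,0)
Op 6: remove (1,0)
Op 7: place WK@(3,0)
Op 8: place BN@(3,3)
Op 9: place BN@(1,3)
Per-piece attacks for W:
  WK@(3,0): attacks (3,1) (4,0) (2,0) (4,1) (2,1)
Union (5 distinct): (2,0) (2,1) (3,1) (4,0) (4,1)

Answer: 5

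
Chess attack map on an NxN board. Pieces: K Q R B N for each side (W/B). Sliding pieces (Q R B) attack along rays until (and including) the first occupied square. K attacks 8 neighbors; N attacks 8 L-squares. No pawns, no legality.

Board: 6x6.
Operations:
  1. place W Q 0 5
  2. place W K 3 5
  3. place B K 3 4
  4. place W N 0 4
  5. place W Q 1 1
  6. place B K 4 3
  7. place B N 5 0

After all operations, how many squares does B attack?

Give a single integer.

Answer: 15

Derivation:
Op 1: place WQ@(0,5)
Op 2: place WK@(3,5)
Op 3: place BK@(3,4)
Op 4: place WN@(0,4)
Op 5: place WQ@(1,1)
Op 6: place BK@(4,3)
Op 7: place BN@(5,0)
Per-piece attacks for B:
  BK@(3,4): attacks (3,5) (3,3) (4,4) (2,4) (4,5) (4,3) (2,5) (2,3)
  BK@(4,3): attacks (4,4) (4,2) (5,3) (3,3) (5,4) (5,2) (3,4) (3,2)
  BN@(5,0): attacks (4,2) (3,1)
Union (15 distinct): (2,3) (2,4) (2,5) (3,1) (3,2) (3,3) (3,4) (3,5) (4,2) (4,3) (4,4) (4,5) (5,2) (5,3) (5,4)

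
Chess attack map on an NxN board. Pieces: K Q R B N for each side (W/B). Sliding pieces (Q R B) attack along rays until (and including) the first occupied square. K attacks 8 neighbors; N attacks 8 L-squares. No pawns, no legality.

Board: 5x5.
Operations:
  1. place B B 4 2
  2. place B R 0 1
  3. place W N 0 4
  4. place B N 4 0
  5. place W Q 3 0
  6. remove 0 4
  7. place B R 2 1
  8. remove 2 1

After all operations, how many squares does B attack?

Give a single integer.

Op 1: place BB@(4,2)
Op 2: place BR@(0,1)
Op 3: place WN@(0,4)
Op 4: place BN@(4,0)
Op 5: place WQ@(3,0)
Op 6: remove (0,4)
Op 7: place BR@(2,1)
Op 8: remove (2,1)
Per-piece attacks for B:
  BR@(0,1): attacks (0,2) (0,3) (0,4) (0,0) (1,1) (2,1) (3,1) (4,1)
  BN@(4,0): attacks (3,2) (2,1)
  BB@(4,2): attacks (3,3) (2,4) (3,1) (2,0)
Union (12 distinct): (0,0) (0,2) (0,3) (0,4) (1,1) (2,0) (2,1) (2,4) (3,1) (3,2) (3,3) (4,1)

Answer: 12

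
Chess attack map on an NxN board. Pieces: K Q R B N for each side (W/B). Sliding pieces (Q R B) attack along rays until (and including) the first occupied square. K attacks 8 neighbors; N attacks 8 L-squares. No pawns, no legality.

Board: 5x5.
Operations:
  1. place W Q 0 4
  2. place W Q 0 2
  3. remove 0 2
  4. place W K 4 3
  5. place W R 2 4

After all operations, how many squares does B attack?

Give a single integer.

Op 1: place WQ@(0,4)
Op 2: place WQ@(0,2)
Op 3: remove (0,2)
Op 4: place WK@(4,3)
Op 5: place WR@(2,4)
Per-piece attacks for B:
Union (0 distinct): (none)

Answer: 0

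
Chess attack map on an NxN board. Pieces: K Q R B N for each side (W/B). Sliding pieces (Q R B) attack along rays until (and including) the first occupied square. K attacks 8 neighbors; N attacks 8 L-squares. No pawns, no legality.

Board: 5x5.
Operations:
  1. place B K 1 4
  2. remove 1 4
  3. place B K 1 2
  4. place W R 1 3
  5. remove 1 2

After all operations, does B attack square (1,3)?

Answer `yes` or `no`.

Answer: no

Derivation:
Op 1: place BK@(1,4)
Op 2: remove (1,4)
Op 3: place BK@(1,2)
Op 4: place WR@(1,3)
Op 5: remove (1,2)
Per-piece attacks for B:
B attacks (1,3): no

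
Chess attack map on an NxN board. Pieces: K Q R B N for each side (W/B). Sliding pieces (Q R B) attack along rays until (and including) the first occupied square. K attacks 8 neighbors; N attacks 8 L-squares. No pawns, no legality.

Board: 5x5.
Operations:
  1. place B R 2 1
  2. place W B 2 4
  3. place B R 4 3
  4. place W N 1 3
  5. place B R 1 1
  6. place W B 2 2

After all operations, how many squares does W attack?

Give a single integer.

Answer: 11

Derivation:
Op 1: place BR@(2,1)
Op 2: place WB@(2,4)
Op 3: place BR@(4,3)
Op 4: place WN@(1,3)
Op 5: place BR@(1,1)
Op 6: place WB@(2,2)
Per-piece attacks for W:
  WN@(1,3): attacks (3,4) (2,1) (3,2) (0,1)
  WB@(2,2): attacks (3,3) (4,4) (3,1) (4,0) (1,3) (1,1) [ray(-1,1) blocked at (1,3); ray(-1,-1) blocked at (1,1)]
  WB@(2,4): attacks (3,3) (4,2) (1,3) [ray(-1,-1) blocked at (1,3)]
Union (11 distinct): (0,1) (1,1) (1,3) (2,1) (3,1) (3,2) (3,3) (3,4) (4,0) (4,2) (4,4)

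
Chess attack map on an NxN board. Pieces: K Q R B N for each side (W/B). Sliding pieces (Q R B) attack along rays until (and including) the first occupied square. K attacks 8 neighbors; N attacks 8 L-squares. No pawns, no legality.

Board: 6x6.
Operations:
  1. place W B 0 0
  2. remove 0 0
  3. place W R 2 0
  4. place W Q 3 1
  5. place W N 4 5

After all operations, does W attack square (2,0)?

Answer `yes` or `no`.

Answer: yes

Derivation:
Op 1: place WB@(0,0)
Op 2: remove (0,0)
Op 3: place WR@(2,0)
Op 4: place WQ@(3,1)
Op 5: place WN@(4,5)
Per-piece attacks for W:
  WR@(2,0): attacks (2,1) (2,2) (2,3) (2,4) (2,5) (3,0) (4,0) (5,0) (1,0) (0,0)
  WQ@(3,1): attacks (3,2) (3,3) (3,4) (3,5) (3,0) (4,1) (5,1) (2,1) (1,1) (0,1) (4,2) (5,3) (4,0) (2,2) (1,3) (0,4) (2,0) [ray(-1,-1) blocked at (2,0)]
  WN@(4,5): attacks (5,3) (3,3) (2,4)
W attacks (2,0): yes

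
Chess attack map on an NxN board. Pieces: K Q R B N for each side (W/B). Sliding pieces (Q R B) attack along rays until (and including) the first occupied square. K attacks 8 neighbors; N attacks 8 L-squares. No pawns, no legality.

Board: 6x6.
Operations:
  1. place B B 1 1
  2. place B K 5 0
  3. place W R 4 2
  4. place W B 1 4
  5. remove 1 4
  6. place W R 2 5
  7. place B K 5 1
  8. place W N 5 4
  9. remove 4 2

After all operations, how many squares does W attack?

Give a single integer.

Answer: 12

Derivation:
Op 1: place BB@(1,1)
Op 2: place BK@(5,0)
Op 3: place WR@(4,2)
Op 4: place WB@(1,4)
Op 5: remove (1,4)
Op 6: place WR@(2,5)
Op 7: place BK@(5,1)
Op 8: place WN@(5,4)
Op 9: remove (4,2)
Per-piece attacks for W:
  WR@(2,5): attacks (2,4) (2,3) (2,2) (2,1) (2,0) (3,5) (4,5) (5,5) (1,5) (0,5)
  WN@(5,4): attacks (3,5) (4,2) (3,3)
Union (12 distinct): (0,5) (1,5) (2,0) (2,1) (2,2) (2,3) (2,4) (3,3) (3,5) (4,2) (4,5) (5,5)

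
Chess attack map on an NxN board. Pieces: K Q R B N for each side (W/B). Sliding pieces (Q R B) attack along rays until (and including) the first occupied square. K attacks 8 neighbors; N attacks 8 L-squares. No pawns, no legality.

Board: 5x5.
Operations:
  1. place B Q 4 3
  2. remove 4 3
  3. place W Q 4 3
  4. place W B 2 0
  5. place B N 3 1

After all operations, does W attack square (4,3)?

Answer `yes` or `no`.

Answer: no

Derivation:
Op 1: place BQ@(4,3)
Op 2: remove (4,3)
Op 3: place WQ@(4,3)
Op 4: place WB@(2,0)
Op 5: place BN@(3,1)
Per-piece attacks for W:
  WB@(2,0): attacks (3,1) (1,1) (0,2) [ray(1,1) blocked at (3,1)]
  WQ@(4,3): attacks (4,4) (4,2) (4,1) (4,0) (3,3) (2,3) (1,3) (0,3) (3,4) (3,2) (2,1) (1,0)
W attacks (4,3): no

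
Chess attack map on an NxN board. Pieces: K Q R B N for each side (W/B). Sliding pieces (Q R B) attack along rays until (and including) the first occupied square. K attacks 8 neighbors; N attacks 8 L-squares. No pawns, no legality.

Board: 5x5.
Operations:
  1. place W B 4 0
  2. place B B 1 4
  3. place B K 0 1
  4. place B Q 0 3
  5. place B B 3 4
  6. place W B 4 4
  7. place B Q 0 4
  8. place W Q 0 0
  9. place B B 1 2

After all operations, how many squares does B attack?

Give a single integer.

Answer: 21

Derivation:
Op 1: place WB@(4,0)
Op 2: place BB@(1,4)
Op 3: place BK@(0,1)
Op 4: place BQ@(0,3)
Op 5: place BB@(3,4)
Op 6: place WB@(4,4)
Op 7: place BQ@(0,4)
Op 8: place WQ@(0,0)
Op 9: place BB@(1,2)
Per-piece attacks for B:
  BK@(0,1): attacks (0,2) (0,0) (1,1) (1,2) (1,0)
  BQ@(0,3): attacks (0,4) (0,2) (0,1) (1,3) (2,3) (3,3) (4,3) (1,4) (1,2) [ray(0,1) blocked at (0,4); ray(0,-1) blocked at (0,1); ray(1,1) blocked at (1,4); ray(1,-1) blocked at (1,2)]
  BQ@(0,4): attacks (0,3) (1,4) (1,3) (2,2) (3,1) (4,0) [ray(0,-1) blocked at (0,3); ray(1,0) blocked at (1,4); ray(1,-1) blocked at (4,0)]
  BB@(1,2): attacks (2,3) (3,4) (2,1) (3,0) (0,3) (0,1) [ray(1,1) blocked at (3,4); ray(-1,1) blocked at (0,3); ray(-1,-1) blocked at (0,1)]
  BB@(1,4): attacks (2,3) (3,2) (4,1) (0,3) [ray(-1,-1) blocked at (0,3)]
  BB@(3,4): attacks (4,3) (2,3) (1,2) [ray(-1,-1) blocked at (1,2)]
Union (21 distinct): (0,0) (0,1) (0,2) (0,3) (0,4) (1,0) (1,1) (1,2) (1,3) (1,4) (2,1) (2,2) (2,3) (3,0) (3,1) (3,2) (3,3) (3,4) (4,0) (4,1) (4,3)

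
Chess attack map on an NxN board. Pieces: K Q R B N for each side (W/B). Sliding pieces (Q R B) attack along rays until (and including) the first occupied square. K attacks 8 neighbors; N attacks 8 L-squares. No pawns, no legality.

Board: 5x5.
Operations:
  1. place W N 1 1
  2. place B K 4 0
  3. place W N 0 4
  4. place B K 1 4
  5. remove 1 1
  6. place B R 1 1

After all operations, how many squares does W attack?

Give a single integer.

Answer: 2

Derivation:
Op 1: place WN@(1,1)
Op 2: place BK@(4,0)
Op 3: place WN@(0,4)
Op 4: place BK@(1,4)
Op 5: remove (1,1)
Op 6: place BR@(1,1)
Per-piece attacks for W:
  WN@(0,4): attacks (1,2) (2,3)
Union (2 distinct): (1,2) (2,3)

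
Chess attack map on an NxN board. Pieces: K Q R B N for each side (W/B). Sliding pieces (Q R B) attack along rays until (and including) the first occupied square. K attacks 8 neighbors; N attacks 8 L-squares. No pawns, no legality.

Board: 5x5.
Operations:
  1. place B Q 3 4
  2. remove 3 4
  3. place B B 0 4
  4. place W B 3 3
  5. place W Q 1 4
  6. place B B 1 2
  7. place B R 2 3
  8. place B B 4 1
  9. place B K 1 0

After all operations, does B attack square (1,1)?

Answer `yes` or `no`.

Answer: yes

Derivation:
Op 1: place BQ@(3,4)
Op 2: remove (3,4)
Op 3: place BB@(0,4)
Op 4: place WB@(3,3)
Op 5: place WQ@(1,4)
Op 6: place BB@(1,2)
Op 7: place BR@(2,3)
Op 8: place BB@(4,1)
Op 9: place BK@(1,0)
Per-piece attacks for B:
  BB@(0,4): attacks (1,3) (2,2) (3,1) (4,0)
  BK@(1,0): attacks (1,1) (2,0) (0,0) (2,1) (0,1)
  BB@(1,2): attacks (2,3) (2,1) (3,0) (0,3) (0,1) [ray(1,1) blocked at (2,3)]
  BR@(2,3): attacks (2,4) (2,2) (2,1) (2,0) (3,3) (1,3) (0,3) [ray(1,0) blocked at (3,3)]
  BB@(4,1): attacks (3,2) (2,3) (3,0) [ray(-1,1) blocked at (2,3)]
B attacks (1,1): yes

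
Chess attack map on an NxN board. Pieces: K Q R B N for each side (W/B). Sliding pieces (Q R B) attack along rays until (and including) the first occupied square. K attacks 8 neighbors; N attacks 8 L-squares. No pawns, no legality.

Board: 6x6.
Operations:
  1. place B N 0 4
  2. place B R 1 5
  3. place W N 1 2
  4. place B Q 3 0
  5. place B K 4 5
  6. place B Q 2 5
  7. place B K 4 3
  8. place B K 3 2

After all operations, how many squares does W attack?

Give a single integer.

Op 1: place BN@(0,4)
Op 2: place BR@(1,5)
Op 3: place WN@(1,2)
Op 4: place BQ@(3,0)
Op 5: place BK@(4,5)
Op 6: place BQ@(2,5)
Op 7: place BK@(4,3)
Op 8: place BK@(3,2)
Per-piece attacks for W:
  WN@(1,2): attacks (2,4) (3,3) (0,4) (2,0) (3,1) (0,0)
Union (6 distinct): (0,0) (0,4) (2,0) (2,4) (3,1) (3,3)

Answer: 6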